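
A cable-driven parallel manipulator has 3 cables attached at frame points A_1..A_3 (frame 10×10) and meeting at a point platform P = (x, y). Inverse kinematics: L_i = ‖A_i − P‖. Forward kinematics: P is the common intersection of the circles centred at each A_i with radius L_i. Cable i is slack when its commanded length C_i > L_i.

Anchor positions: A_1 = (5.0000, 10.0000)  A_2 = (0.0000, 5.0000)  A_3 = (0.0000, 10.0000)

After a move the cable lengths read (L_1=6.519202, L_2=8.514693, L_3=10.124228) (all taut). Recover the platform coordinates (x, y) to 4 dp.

(8.5000, 4.5000)

expand ‖A_i−P‖²=L_i² and subtract eq 1 (c_i ≔ ‖A_i‖²−L_i²)
c_1 = 25.0000+100.0000−42.5000 = 82.5000
eq1−eq2 → [10.0000  10.0000]·P = 130.0000
eq1−eq3 → [10.0000  0.0000]·P = 85.0000
2×2 solve → P = (8.5000, 4.5000)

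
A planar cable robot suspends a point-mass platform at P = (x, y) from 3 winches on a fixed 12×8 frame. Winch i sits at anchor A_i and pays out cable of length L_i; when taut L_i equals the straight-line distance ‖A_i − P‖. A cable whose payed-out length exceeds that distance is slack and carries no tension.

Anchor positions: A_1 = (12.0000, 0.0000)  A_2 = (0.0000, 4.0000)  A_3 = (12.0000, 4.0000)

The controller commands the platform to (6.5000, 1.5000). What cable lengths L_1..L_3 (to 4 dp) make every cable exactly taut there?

L_1: Δ = A_1−P = (5.5000, -1.5000) → ‖Δ‖ = √32.5000 = 5.7009
L_2: Δ = A_2−P = (-6.5000, 2.5000) → ‖Δ‖ = √48.5000 = 6.9642
L_3: Δ = A_3−P = (5.5000, 2.5000) → ‖Δ‖ = √36.5000 = 6.0415

(5.7009, 6.9642, 6.0415)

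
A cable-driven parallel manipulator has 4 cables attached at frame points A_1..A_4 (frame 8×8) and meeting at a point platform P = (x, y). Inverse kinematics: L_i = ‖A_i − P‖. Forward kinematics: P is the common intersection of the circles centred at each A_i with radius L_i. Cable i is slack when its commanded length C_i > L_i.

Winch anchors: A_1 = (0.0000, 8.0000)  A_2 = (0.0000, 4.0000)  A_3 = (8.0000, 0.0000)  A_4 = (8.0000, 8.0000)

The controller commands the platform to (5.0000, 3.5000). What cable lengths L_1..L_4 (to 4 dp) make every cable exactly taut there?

(6.7268, 5.0249, 4.6098, 5.4083)

L_1: Δ = A_1−P = (-5.0000, 4.5000) → ‖Δ‖ = √45.2500 = 6.7268
L_2: Δ = A_2−P = (-5.0000, 0.5000) → ‖Δ‖ = √25.2500 = 5.0249
L_3: Δ = A_3−P = (3.0000, -3.5000) → ‖Δ‖ = √21.2500 = 4.6098
L_4: Δ = A_4−P = (3.0000, 4.5000) → ‖Δ‖ = √29.2500 = 5.4083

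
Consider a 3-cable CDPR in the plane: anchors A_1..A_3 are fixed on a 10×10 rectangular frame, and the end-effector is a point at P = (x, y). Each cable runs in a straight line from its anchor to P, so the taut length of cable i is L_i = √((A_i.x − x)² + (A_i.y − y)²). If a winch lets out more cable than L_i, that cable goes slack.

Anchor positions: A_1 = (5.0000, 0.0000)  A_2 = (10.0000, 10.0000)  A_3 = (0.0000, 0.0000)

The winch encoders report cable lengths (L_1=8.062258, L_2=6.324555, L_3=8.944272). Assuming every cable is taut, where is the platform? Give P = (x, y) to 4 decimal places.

(4.0000, 8.0000)

each cable: (A_i−P)·(A_i−P) = L_i²; let q_i = ‖A_i‖²−L_i²
q_1 = 25.0000+0.0000−65.0000 = -40.0000
row 1: -10.0000x − 20.0000y = -200.0000  (q_2=160.0000)
row 2: 10.0000x + 0.0000y = 40.0000  (q_3=-80.0000)
Cramer on rows 1–2 → x = 4.0000, y = 8.0000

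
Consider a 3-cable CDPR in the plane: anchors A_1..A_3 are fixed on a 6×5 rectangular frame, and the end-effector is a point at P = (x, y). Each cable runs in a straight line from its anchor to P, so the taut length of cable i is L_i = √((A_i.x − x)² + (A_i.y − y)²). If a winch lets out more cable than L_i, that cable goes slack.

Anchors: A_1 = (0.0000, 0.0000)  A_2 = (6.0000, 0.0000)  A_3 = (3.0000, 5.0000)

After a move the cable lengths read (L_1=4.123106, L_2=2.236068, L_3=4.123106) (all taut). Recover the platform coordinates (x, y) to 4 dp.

(4.0000, 1.0000)

expand ‖A_i−P‖²=L_i² and subtract eq 1 (c_i ≔ ‖A_i‖²−L_i²)
c_1 = 0.0000+0.0000−17.0000 = -17.0000
eq1−eq2 → [-12.0000  0.0000]·P = -48.0000
eq1−eq3 → [-6.0000  -10.0000]·P = -34.0000
2×2 solve → P = (4.0000, 1.0000)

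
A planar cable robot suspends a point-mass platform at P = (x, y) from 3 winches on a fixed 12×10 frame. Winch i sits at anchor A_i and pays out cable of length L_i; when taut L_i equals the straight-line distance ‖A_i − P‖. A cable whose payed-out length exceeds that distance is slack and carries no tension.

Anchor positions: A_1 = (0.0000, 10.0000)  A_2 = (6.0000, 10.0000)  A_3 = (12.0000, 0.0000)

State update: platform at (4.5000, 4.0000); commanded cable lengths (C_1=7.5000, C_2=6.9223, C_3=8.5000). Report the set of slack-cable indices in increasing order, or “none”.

cable 1: L_1 = ‖A_1−P‖ = 7.5000;  C_1 = 7.5000 → taut
cable 2: L_2 = ‖A_2−P‖ = 6.1847;  C_2 = 6.9223 → slack
cable 3: L_3 = ‖A_3−P‖ = 8.5000;  C_3 = 8.5000 → taut

2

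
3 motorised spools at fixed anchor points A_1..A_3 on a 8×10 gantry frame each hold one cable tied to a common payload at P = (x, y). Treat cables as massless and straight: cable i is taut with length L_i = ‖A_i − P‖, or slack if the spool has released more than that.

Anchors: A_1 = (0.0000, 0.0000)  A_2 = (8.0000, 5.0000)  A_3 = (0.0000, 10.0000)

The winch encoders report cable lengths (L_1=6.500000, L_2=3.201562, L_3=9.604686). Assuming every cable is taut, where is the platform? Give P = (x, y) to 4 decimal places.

expand ‖A_i−P‖²=L_i² and subtract eq 1 (q_i ≔ ‖A_i‖²−L_i²)
q_1 = 0.0000+0.0000−42.2500 = -42.2500
eq1−eq2 → [-16.0000  -10.0000]·P = -121.0000
eq1−eq3 → [0.0000  -20.0000]·P = -50.0000
2×2 solve → P = (6.0000, 2.5000)

(6.0000, 2.5000)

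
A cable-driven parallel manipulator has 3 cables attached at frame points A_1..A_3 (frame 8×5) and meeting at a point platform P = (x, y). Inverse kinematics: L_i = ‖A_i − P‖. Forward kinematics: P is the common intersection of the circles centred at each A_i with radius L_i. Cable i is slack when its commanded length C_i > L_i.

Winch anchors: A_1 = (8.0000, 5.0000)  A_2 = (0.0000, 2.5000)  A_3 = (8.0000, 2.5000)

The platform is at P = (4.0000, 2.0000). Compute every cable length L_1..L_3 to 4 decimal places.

cable 1: Δx=4.0000, Δy=3.0000; L_1 = √(Δx²+Δy²) = 5.0000
cable 2: Δx=-4.0000, Δy=0.5000; L_2 = √(Δx²+Δy²) = 4.0311
cable 3: Δx=4.0000, Δy=0.5000; L_3 = √(Δx²+Δy²) = 4.0311

(5.0000, 4.0311, 4.0311)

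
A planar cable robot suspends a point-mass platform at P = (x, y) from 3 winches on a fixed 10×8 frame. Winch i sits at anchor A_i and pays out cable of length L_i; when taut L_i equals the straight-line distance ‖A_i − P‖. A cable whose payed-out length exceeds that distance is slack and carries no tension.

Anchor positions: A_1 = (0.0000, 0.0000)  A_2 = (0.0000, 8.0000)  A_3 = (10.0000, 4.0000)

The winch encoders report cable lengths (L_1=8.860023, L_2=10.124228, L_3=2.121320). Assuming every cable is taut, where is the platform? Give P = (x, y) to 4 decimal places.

(8.5000, 2.5000)

circle eqns → linear via eq_j − eq_1; set c_j = A_j·A_j − L_j²
c_1 = 0.0000+0.0000−78.5000 = -78.5000
0.0000·x − 16.0000·y = c_1−c_2 = -40.0000
-20.0000·x − 8.0000·y = c_1−c_3 = -190.0000
solve first two rows → x=8.5000, y=2.5000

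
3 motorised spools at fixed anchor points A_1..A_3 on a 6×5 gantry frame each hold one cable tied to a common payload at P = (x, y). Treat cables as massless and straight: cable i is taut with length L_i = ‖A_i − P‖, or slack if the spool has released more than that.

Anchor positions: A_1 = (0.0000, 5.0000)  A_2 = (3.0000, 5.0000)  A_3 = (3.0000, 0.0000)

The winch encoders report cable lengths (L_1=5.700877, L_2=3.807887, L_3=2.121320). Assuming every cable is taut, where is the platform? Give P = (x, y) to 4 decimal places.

(4.5000, 1.5000)

circle eqns → linear via eq_j − eq_1; set k_j = A_j·A_j − L_j²
k_1 = 0.0000+25.0000−32.5000 = -7.5000
-6.0000·x + 0.0000·y = k_1−k_2 = -27.0000
-6.0000·x + 10.0000·y = k_1−k_3 = -12.0000
solve first two rows → x=4.5000, y=1.5000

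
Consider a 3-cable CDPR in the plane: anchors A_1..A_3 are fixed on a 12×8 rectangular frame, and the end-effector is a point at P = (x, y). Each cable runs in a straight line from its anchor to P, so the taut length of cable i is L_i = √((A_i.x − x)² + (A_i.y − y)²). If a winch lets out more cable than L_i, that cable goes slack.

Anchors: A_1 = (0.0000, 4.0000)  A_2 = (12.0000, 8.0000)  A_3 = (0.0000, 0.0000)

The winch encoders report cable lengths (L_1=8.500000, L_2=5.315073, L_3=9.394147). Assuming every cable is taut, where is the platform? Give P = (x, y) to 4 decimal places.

(8.5000, 4.0000)

expand ‖A_i−P‖²=L_i² and subtract eq 1 (k_i ≔ ‖A_i‖²−L_i²)
k_1 = 0.0000+16.0000−72.2500 = -56.2500
eq1−eq2 → [-24.0000  -8.0000]·P = -236.0000
eq1−eq3 → [0.0000  8.0000]·P = 32.0000
2×2 solve → P = (8.5000, 4.0000)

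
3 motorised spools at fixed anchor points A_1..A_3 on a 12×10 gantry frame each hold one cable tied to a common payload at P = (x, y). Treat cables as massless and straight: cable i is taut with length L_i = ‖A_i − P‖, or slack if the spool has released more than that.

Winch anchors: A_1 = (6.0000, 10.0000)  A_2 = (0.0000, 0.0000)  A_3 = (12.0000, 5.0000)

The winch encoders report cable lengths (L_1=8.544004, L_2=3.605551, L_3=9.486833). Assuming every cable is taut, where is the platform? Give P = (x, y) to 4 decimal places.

each cable: (A_i−P)·(A_i−P) = L_i²; let q_i = ‖A_i‖²−L_i²
q_1 = 36.0000+100.0000−73.0000 = 63.0000
row 1: 12.0000x + 20.0000y = 76.0000  (q_2=-13.0000)
row 2: -12.0000x + 10.0000y = -16.0000  (q_3=79.0000)
Cramer on rows 1–2 → x = 3.0000, y = 2.0000

(3.0000, 2.0000)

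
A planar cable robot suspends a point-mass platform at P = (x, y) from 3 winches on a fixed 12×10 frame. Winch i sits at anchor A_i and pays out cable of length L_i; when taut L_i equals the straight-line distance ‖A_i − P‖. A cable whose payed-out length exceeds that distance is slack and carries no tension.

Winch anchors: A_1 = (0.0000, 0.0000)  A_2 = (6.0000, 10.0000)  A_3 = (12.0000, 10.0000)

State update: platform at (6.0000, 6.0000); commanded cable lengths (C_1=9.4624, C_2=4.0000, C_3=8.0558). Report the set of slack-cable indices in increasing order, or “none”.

i=1: geometric 8.4853 vs commanded 9.4624 ⇒ slack
i=2: geometric 4.0000 vs commanded 4.0000 ⇒ taut
i=3: geometric 7.2111 vs commanded 8.0558 ⇒ slack

1, 3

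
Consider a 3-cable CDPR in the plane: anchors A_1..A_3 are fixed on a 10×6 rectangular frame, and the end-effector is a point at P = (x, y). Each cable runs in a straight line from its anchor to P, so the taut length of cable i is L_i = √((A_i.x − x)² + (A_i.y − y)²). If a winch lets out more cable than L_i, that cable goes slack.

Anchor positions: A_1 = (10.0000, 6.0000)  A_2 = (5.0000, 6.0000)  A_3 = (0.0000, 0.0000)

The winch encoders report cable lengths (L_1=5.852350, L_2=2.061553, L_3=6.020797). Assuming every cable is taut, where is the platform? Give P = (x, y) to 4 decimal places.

expand ‖A_i−P‖²=L_i² and subtract eq 1 (c_i ≔ ‖A_i‖²−L_i²)
c_1 = 100.0000+36.0000−34.2500 = 101.7500
eq1−eq2 → [10.0000  0.0000]·P = 45.0000
eq1−eq3 → [20.0000  12.0000]·P = 138.0000
2×2 solve → P = (4.5000, 4.0000)

(4.5000, 4.0000)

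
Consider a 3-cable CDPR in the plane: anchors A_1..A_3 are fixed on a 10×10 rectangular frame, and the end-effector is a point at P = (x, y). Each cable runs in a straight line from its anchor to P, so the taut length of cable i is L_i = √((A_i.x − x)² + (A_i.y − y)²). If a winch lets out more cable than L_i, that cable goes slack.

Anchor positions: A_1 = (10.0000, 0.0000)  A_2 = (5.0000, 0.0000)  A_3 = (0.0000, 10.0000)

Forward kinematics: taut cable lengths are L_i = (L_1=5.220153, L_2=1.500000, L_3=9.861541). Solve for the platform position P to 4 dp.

each cable: (A_i−P)·(A_i−P) = L_i²; let k_i = ‖A_i‖²−L_i²
k_1 = 100.0000+0.0000−27.2500 = 72.7500
row 1: 10.0000x + 0.0000y = 50.0000  (k_2=22.7500)
row 2: 20.0000x − 20.0000y = 70.0000  (k_3=2.7500)
Cramer on rows 1–2 → x = 5.0000, y = 1.5000

(5.0000, 1.5000)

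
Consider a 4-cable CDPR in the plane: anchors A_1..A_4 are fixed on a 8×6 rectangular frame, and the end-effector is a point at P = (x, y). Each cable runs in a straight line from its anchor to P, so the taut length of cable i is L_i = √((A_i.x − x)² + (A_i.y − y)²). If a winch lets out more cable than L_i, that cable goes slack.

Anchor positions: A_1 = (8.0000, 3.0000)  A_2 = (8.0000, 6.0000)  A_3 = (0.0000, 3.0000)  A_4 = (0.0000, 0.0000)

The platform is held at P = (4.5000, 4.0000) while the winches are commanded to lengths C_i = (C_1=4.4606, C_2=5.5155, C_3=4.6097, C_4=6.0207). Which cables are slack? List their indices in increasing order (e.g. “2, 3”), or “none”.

1, 2

cable 1: L_1 = ‖A_1−P‖ = 3.6401;  C_1 = 4.4606 → slack
cable 2: L_2 = ‖A_2−P‖ = 4.0311;  C_2 = 5.5155 → slack
cable 3: L_3 = ‖A_3−P‖ = 4.6098;  C_3 = 4.6097 → taut
cable 4: L_4 = ‖A_4−P‖ = 6.0208;  C_4 = 6.0207 → taut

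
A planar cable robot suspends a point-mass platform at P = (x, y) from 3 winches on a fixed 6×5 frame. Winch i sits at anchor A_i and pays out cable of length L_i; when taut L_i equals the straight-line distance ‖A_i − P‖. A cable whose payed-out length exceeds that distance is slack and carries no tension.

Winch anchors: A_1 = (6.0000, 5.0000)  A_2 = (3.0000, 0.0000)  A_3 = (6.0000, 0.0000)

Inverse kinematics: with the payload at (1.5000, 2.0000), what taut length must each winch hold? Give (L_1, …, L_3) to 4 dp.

(5.4083, 2.5000, 4.9244)

L_1: Δ = A_1−P = (4.5000, 3.0000) → ‖Δ‖ = √29.2500 = 5.4083
L_2: Δ = A_2−P = (1.5000, -2.0000) → ‖Δ‖ = √6.2500 = 2.5000
L_3: Δ = A_3−P = (4.5000, -2.0000) → ‖Δ‖ = √24.2500 = 4.9244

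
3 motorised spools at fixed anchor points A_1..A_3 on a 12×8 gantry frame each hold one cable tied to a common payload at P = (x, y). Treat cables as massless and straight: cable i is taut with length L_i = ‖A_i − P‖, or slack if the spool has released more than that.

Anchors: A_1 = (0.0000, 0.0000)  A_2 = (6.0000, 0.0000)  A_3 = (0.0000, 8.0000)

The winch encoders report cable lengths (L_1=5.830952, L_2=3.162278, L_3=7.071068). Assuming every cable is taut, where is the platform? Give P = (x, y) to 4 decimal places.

circle eqns → linear via eq_j − eq_1; set q_j = A_j·A_j − L_j²
q_1 = 0.0000+0.0000−34.0000 = -34.0000
-12.0000·x + 0.0000·y = q_1−q_2 = -60.0000
0.0000·x − 16.0000·y = q_1−q_3 = -48.0000
solve first two rows → x=5.0000, y=3.0000

(5.0000, 3.0000)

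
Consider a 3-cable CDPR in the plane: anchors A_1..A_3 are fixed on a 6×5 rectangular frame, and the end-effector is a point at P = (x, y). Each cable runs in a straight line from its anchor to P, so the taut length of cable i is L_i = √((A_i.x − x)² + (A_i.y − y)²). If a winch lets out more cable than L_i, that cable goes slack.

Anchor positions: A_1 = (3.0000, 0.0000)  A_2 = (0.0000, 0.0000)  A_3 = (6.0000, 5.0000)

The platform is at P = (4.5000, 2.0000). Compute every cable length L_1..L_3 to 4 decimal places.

L_1: Δ = A_1−P = (-1.5000, -2.0000) → ‖Δ‖ = √6.2500 = 2.5000
L_2: Δ = A_2−P = (-4.5000, -2.0000) → ‖Δ‖ = √24.2500 = 4.9244
L_3: Δ = A_3−P = (1.5000, 3.0000) → ‖Δ‖ = √11.2500 = 3.3541

(2.5000, 4.9244, 3.3541)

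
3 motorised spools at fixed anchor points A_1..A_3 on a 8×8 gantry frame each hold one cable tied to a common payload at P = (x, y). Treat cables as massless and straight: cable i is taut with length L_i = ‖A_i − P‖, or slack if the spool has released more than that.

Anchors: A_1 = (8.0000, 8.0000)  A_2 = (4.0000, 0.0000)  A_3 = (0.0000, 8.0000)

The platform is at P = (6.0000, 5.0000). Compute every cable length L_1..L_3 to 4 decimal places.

(3.6056, 5.3852, 6.7082)

L_1: Δ = A_1−P = (2.0000, 3.0000) → ‖Δ‖ = √13.0000 = 3.6056
L_2: Δ = A_2−P = (-2.0000, -5.0000) → ‖Δ‖ = √29.0000 = 5.3852
L_3: Δ = A_3−P = (-6.0000, 3.0000) → ‖Δ‖ = √45.0000 = 6.7082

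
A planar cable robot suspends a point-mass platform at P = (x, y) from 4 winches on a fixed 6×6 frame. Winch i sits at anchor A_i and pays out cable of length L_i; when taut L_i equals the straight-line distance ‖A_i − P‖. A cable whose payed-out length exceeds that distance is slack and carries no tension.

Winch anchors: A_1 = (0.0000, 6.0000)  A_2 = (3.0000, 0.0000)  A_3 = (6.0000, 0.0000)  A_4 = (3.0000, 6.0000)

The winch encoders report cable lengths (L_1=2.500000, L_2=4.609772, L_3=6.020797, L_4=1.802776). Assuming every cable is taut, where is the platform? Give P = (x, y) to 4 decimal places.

(2.0000, 4.5000)

each cable: (A_i−P)·(A_i−P) = L_i²; let q_i = ‖A_i‖²−L_i²
q_1 = 0.0000+36.0000−6.2500 = 29.7500
row 1: -6.0000x + 12.0000y = 42.0000  (q_2=-12.2500)
row 2: -12.0000x + 12.0000y = 30.0000  (q_3=-0.2500)
row 3: -6.0000x + 0.0000y = -12.0000  (q_4=41.7500)
Cramer on rows 1–2 → x = 2.0000, y = 4.5000
check cable 4: ‖A_4−P‖² = 3.2500 ≈ L_4² = 3.2500 ✓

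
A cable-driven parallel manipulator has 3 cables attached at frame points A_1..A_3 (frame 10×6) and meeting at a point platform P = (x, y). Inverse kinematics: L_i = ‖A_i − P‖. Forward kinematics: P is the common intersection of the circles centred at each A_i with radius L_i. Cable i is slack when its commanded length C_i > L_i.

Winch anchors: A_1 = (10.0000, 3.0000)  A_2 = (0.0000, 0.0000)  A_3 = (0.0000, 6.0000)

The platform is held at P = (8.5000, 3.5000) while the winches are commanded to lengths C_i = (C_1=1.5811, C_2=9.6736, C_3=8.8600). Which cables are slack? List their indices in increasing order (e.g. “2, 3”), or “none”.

2

cable 1: L_1 = ‖A_1−P‖ = 1.5811;  C_1 = 1.5811 → taut
cable 2: L_2 = ‖A_2−P‖ = 9.1924;  C_2 = 9.6736 → slack
cable 3: L_3 = ‖A_3−P‖ = 8.8600;  C_3 = 8.8600 → taut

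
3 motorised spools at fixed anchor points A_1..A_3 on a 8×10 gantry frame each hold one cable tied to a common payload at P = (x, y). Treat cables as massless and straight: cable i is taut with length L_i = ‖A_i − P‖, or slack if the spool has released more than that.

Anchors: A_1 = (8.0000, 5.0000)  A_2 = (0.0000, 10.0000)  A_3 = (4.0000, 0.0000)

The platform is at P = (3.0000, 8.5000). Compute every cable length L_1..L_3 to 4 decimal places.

(6.1033, 3.3541, 8.5586)

L_1: Δ = A_1−P = (5.0000, -3.5000) → ‖Δ‖ = √37.2500 = 6.1033
L_2: Δ = A_2−P = (-3.0000, 1.5000) → ‖Δ‖ = √11.2500 = 3.3541
L_3: Δ = A_3−P = (1.0000, -8.5000) → ‖Δ‖ = √73.2500 = 8.5586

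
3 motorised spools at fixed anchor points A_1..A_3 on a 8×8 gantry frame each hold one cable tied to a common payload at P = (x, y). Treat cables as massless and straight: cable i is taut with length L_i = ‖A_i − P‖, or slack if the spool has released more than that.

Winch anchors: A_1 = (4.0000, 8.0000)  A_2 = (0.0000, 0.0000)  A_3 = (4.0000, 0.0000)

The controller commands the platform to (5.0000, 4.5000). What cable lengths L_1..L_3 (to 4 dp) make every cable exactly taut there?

(3.6401, 6.7268, 4.6098)

cable 1: Δx=-1.0000, Δy=3.5000; L_1 = √(Δx²+Δy²) = 3.6401
cable 2: Δx=-5.0000, Δy=-4.5000; L_2 = √(Δx²+Δy²) = 6.7268
cable 3: Δx=-1.0000, Δy=-4.5000; L_3 = √(Δx²+Δy²) = 4.6098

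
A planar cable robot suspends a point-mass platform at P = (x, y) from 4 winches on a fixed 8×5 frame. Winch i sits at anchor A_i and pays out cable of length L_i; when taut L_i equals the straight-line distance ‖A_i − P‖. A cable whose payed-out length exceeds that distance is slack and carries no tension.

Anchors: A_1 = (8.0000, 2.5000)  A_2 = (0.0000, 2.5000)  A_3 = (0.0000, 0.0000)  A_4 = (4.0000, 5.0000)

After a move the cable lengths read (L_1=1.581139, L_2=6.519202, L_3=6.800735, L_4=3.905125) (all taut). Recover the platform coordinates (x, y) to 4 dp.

(6.5000, 2.0000)

each cable: (A_i−P)·(A_i−P) = L_i²; let q_i = ‖A_i‖²−L_i²
q_1 = 64.0000+6.2500−2.5000 = 67.7500
row 1: 16.0000x + 0.0000y = 104.0000  (q_2=-36.2500)
row 2: 16.0000x + 5.0000y = 114.0000  (q_3=-46.2500)
row 3: 8.0000x − 5.0000y = 42.0000  (q_4=25.7500)
Cramer on rows 1–2 → x = 6.5000, y = 2.0000
check cable 4: ‖A_4−P‖² = 15.2500 ≈ L_4² = 15.2500 ✓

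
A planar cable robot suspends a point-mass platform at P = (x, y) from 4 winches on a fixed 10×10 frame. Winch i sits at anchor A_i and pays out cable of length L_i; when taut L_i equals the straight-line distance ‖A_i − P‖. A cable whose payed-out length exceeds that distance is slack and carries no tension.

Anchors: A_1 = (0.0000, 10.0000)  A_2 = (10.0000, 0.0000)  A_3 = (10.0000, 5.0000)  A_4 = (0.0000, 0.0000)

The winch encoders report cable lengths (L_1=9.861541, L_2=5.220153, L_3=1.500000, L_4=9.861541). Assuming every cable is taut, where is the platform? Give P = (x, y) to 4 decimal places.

(8.5000, 5.0000)

circle eqns → linear via eq_j − eq_1; set c_j = A_j·A_j − L_j²
c_1 = 0.0000+100.0000−97.2500 = 2.7500
-20.0000·x + 20.0000·y = c_1−c_2 = -70.0000
-20.0000·x + 10.0000·y = c_1−c_3 = -120.0000
0.0000·x + 20.0000·y = c_1−c_4 = 100.0000
solve first two rows → x=8.5000, y=5.0000
check cable 4: ‖A_4−P‖² = 97.2500 ≈ L_4² = 97.2500 ✓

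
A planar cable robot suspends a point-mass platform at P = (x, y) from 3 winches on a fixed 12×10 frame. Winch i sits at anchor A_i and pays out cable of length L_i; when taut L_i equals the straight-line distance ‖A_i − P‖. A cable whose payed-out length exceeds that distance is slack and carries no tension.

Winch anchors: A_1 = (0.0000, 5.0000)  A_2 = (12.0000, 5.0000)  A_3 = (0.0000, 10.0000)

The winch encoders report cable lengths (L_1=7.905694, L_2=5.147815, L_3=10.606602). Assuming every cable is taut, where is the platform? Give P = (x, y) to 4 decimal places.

(7.5000, 2.5000)

circle eqns → linear via eq_j − eq_1; set q_j = A_j·A_j − L_j²
q_1 = 0.0000+25.0000−62.5000 = -37.5000
-24.0000·x + 0.0000·y = q_1−q_2 = -180.0000
0.0000·x − 10.0000·y = q_1−q_3 = -25.0000
solve first two rows → x=7.5000, y=2.5000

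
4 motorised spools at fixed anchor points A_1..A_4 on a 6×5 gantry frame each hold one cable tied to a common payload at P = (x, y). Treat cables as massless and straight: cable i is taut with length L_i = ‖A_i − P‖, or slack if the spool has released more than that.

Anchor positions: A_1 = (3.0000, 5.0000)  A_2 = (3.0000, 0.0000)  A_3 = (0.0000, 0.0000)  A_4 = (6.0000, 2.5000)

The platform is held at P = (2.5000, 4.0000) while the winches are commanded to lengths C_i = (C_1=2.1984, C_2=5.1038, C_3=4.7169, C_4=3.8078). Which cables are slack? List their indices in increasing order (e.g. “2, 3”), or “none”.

cable 1: √((0.5000)²+(1.0000)²)=1.1180, C_1=2.1984: slack
cable 2: √((0.5000)²+(-4.0000)²)=4.0311, C_2=5.1038: slack
cable 3: √((-2.5000)²+(-4.0000)²)=4.7170, C_3=4.7169: taut
cable 4: √((3.5000)²+(-1.5000)²)=3.8079, C_4=3.8078: taut

1, 2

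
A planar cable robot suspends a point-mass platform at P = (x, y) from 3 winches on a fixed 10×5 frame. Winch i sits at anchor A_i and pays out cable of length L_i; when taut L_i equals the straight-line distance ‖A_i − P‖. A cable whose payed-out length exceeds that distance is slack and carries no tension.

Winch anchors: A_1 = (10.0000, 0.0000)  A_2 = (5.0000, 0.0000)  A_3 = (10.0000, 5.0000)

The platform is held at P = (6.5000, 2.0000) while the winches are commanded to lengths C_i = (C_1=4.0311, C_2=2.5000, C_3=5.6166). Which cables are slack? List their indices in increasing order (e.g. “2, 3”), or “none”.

3

cable 1: L_1 = ‖A_1−P‖ = 4.0311;  C_1 = 4.0311 → taut
cable 2: L_2 = ‖A_2−P‖ = 2.5000;  C_2 = 2.5000 → taut
cable 3: L_3 = ‖A_3−P‖ = 4.6098;  C_3 = 5.6166 → slack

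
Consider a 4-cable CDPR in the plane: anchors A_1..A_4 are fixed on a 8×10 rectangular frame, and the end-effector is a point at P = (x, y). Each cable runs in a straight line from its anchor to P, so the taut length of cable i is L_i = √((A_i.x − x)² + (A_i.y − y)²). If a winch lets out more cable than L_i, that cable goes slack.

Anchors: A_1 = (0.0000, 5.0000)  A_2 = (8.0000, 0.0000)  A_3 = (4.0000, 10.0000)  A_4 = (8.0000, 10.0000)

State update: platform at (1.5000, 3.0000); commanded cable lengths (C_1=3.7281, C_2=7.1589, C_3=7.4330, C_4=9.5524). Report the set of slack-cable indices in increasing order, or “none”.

1

cable 1: √((-1.5000)²+(2.0000)²)=2.5000, C_1=3.7281: slack
cable 2: √((6.5000)²+(-3.0000)²)=7.1589, C_2=7.1589: taut
cable 3: √((2.5000)²+(7.0000)²)=7.4330, C_3=7.4330: taut
cable 4: √((6.5000)²+(7.0000)²)=9.5525, C_4=9.5524: taut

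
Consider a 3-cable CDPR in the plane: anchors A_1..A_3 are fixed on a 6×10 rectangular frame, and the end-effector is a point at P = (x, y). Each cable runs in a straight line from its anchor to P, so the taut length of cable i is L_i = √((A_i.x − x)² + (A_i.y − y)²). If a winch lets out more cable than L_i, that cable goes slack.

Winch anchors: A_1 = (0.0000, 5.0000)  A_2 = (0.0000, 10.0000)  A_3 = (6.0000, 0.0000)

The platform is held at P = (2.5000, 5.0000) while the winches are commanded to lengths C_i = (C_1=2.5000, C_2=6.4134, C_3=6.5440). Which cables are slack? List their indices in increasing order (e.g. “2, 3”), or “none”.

i=1: geometric 2.5000 vs commanded 2.5000 ⇒ taut
i=2: geometric 5.5902 vs commanded 6.4134 ⇒ slack
i=3: geometric 6.1033 vs commanded 6.5440 ⇒ slack

2, 3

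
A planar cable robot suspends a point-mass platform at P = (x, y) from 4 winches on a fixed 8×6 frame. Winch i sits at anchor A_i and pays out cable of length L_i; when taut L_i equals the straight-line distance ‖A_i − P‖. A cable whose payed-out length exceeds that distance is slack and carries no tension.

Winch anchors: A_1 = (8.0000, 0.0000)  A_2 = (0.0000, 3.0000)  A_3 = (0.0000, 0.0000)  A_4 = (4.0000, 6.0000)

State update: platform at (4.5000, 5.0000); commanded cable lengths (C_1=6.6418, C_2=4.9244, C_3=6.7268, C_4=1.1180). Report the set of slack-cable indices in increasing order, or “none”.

cable 1: L_1 = ‖A_1−P‖ = 6.1033;  C_1 = 6.6418 → slack
cable 2: L_2 = ‖A_2−P‖ = 4.9244;  C_2 = 4.9244 → taut
cable 3: L_3 = ‖A_3−P‖ = 6.7268;  C_3 = 6.7268 → taut
cable 4: L_4 = ‖A_4−P‖ = 1.1180;  C_4 = 1.1180 → taut

1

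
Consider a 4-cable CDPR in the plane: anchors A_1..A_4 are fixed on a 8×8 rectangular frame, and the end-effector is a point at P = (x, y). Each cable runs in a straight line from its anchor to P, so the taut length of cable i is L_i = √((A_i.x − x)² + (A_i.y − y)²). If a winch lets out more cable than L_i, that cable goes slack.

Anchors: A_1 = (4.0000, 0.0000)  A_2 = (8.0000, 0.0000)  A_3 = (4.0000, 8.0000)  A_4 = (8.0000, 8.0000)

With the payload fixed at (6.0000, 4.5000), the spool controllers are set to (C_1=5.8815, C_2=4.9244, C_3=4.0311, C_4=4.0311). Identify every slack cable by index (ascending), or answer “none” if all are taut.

1

cable 1: L_1 = ‖A_1−P‖ = 4.9244;  C_1 = 5.8815 → slack
cable 2: L_2 = ‖A_2−P‖ = 4.9244;  C_2 = 4.9244 → taut
cable 3: L_3 = ‖A_3−P‖ = 4.0311;  C_3 = 4.0311 → taut
cable 4: L_4 = ‖A_4−P‖ = 4.0311;  C_4 = 4.0311 → taut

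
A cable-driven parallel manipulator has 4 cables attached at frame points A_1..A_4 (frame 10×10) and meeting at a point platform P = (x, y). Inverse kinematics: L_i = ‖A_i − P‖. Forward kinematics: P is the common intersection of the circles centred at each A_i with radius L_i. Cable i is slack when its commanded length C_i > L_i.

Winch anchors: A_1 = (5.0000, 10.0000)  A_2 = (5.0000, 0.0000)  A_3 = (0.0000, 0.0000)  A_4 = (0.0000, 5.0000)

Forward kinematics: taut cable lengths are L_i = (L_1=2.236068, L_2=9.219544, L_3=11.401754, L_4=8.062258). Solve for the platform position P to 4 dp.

(7.0000, 9.0000)

circle eqns → linear via eq_j − eq_1; set k_j = A_j·A_j − L_j²
k_1 = 25.0000+100.0000−5.0000 = 120.0000
0.0000·x + 20.0000·y = k_1−k_2 = 180.0000
10.0000·x + 20.0000·y = k_1−k_3 = 250.0000
10.0000·x + 10.0000·y = k_1−k_4 = 160.0000
solve first two rows → x=7.0000, y=9.0000
check cable 4: ‖A_4−P‖² = 65.0000 ≈ L_4² = 65.0000 ✓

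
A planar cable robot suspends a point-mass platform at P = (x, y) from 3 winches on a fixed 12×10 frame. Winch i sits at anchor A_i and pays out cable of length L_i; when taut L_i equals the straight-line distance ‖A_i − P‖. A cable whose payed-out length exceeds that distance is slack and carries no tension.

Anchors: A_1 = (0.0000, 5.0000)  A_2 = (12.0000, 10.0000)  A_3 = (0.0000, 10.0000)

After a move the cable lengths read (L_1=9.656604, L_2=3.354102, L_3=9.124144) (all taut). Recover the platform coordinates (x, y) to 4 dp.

expand ‖A_i−P‖²=L_i² and subtract eq 1 (c_i ≔ ‖A_i‖²−L_i²)
c_1 = 0.0000+25.0000−93.2500 = -68.2500
eq1−eq2 → [-24.0000  -10.0000]·P = -301.0000
eq1−eq3 → [0.0000  -10.0000]·P = -85.0000
2×2 solve → P = (9.0000, 8.5000)

(9.0000, 8.5000)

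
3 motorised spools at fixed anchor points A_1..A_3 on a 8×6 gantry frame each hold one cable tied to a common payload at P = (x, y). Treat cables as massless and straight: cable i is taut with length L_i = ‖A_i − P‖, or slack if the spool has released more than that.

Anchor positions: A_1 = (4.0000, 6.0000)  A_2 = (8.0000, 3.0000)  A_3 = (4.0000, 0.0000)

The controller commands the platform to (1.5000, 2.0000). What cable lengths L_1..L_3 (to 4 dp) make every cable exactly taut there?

(4.7170, 6.5765, 3.2016)

L_1: Δ = A_1−P = (2.5000, 4.0000) → ‖Δ‖ = √22.2500 = 4.7170
L_2: Δ = A_2−P = (6.5000, 1.0000) → ‖Δ‖ = √43.2500 = 6.5765
L_3: Δ = A_3−P = (2.5000, -2.0000) → ‖Δ‖ = √10.2500 = 3.2016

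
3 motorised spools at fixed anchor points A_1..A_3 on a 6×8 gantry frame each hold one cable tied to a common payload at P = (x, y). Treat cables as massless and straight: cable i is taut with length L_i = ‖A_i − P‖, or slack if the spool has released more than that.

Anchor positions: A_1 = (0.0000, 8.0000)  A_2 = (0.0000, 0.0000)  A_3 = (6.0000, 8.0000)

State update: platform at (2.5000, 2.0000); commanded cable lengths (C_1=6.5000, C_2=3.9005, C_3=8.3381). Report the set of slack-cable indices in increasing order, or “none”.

2, 3

cable 1: L_1 = ‖A_1−P‖ = 6.5000;  C_1 = 6.5000 → taut
cable 2: L_2 = ‖A_2−P‖ = 3.2016;  C_2 = 3.9005 → slack
cable 3: L_3 = ‖A_3−P‖ = 6.9462;  C_3 = 8.3381 → slack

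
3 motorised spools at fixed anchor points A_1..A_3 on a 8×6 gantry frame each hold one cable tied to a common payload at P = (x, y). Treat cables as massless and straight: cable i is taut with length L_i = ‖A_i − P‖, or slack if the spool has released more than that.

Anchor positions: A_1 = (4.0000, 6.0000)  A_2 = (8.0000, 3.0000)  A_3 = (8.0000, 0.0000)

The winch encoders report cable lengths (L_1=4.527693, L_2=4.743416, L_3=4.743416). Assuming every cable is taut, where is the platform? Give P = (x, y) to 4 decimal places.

(3.5000, 1.5000)

circle eqns → linear via eq_j − eq_1; set q_j = A_j·A_j − L_j²
q_1 = 16.0000+36.0000−20.5000 = 31.5000
-8.0000·x + 6.0000·y = q_1−q_2 = -19.0000
-8.0000·x + 12.0000·y = q_1−q_3 = -10.0000
solve first two rows → x=3.5000, y=1.5000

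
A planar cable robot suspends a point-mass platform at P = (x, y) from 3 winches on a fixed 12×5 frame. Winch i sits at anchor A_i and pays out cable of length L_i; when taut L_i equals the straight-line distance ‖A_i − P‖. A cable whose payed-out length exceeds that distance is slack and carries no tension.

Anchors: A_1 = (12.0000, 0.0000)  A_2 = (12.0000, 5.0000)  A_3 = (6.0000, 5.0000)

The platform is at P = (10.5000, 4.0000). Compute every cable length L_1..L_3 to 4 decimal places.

L_1 = √((12.0000−10.5000)² + (0.0000−4.0000)²) = 4.2720
L_2 = √((12.0000−10.5000)² + (5.0000−4.0000)²) = 1.8028
L_3 = √((6.0000−10.5000)² + (5.0000−4.0000)²) = 4.6098

(4.2720, 1.8028, 4.6098)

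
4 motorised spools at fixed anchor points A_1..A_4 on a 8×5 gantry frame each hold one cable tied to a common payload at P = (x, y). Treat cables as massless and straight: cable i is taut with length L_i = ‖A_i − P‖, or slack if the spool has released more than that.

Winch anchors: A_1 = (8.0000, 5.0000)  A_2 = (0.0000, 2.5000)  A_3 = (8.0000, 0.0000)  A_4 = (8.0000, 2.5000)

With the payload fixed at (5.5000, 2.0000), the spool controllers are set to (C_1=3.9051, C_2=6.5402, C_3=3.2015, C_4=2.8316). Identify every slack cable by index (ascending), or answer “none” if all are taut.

2, 4

i=1: geometric 3.9051 vs commanded 3.9051 ⇒ taut
i=2: geometric 5.5227 vs commanded 6.5402 ⇒ slack
i=3: geometric 3.2016 vs commanded 3.2015 ⇒ taut
i=4: geometric 2.5495 vs commanded 2.8316 ⇒ slack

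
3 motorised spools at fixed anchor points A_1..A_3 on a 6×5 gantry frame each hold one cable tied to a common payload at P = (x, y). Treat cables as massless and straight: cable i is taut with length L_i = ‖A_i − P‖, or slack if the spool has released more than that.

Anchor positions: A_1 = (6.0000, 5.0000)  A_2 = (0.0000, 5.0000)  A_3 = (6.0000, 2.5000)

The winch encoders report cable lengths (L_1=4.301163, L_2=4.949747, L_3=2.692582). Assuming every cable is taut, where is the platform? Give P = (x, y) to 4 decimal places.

each cable: (A_i−P)·(A_i−P) = L_i²; let c_i = ‖A_i‖²−L_i²
c_1 = 36.0000+25.0000−18.5000 = 42.5000
row 1: 12.0000x + 0.0000y = 42.0000  (c_2=0.5000)
row 2: 0.0000x + 5.0000y = 7.5000  (c_3=35.0000)
Cramer on rows 1–2 → x = 3.5000, y = 1.5000

(3.5000, 1.5000)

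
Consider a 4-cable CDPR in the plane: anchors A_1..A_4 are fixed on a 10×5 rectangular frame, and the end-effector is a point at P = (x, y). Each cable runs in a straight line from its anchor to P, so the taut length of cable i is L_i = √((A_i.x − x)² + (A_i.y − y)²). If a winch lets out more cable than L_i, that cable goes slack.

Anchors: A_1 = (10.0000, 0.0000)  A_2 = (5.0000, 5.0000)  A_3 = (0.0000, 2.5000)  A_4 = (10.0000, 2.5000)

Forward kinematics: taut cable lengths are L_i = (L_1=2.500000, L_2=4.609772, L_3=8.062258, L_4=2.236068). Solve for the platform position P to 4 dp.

(8.0000, 1.5000)

each cable: (A_i−P)·(A_i−P) = L_i²; let q_i = ‖A_i‖²−L_i²
q_1 = 100.0000+0.0000−6.2500 = 93.7500
row 1: 10.0000x − 10.0000y = 65.0000  (q_2=28.7500)
row 2: 20.0000x − 5.0000y = 152.5000  (q_3=-58.7500)
row 3: 0.0000x − 5.0000y = -7.5000  (q_4=101.2500)
Cramer on rows 1–2 → x = 8.0000, y = 1.5000
check cable 4: ‖A_4−P‖² = 5.0000 ≈ L_4² = 5.0000 ✓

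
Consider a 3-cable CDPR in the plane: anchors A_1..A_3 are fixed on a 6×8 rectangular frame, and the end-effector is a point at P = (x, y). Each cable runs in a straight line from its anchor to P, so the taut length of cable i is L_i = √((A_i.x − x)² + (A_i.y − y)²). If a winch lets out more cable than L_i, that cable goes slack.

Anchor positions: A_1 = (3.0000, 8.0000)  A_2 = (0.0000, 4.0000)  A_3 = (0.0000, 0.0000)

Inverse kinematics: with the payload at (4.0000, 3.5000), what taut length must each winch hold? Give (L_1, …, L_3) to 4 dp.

(4.6098, 4.0311, 5.3151)

L_1: Δ = A_1−P = (-1.0000, 4.5000) → ‖Δ‖ = √21.2500 = 4.6098
L_2: Δ = A_2−P = (-4.0000, 0.5000) → ‖Δ‖ = √16.2500 = 4.0311
L_3: Δ = A_3−P = (-4.0000, -3.5000) → ‖Δ‖ = √28.2500 = 5.3151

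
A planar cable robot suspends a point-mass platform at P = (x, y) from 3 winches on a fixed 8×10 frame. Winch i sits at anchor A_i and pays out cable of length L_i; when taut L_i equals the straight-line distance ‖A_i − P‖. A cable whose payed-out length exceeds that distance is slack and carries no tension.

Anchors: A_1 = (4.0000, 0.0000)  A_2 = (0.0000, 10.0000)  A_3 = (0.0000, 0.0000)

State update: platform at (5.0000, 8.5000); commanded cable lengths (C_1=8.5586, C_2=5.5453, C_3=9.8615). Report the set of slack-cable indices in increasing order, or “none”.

i=1: geometric 8.5586 vs commanded 8.5586 ⇒ taut
i=2: geometric 5.2202 vs commanded 5.5453 ⇒ slack
i=3: geometric 9.8615 vs commanded 9.8615 ⇒ taut

2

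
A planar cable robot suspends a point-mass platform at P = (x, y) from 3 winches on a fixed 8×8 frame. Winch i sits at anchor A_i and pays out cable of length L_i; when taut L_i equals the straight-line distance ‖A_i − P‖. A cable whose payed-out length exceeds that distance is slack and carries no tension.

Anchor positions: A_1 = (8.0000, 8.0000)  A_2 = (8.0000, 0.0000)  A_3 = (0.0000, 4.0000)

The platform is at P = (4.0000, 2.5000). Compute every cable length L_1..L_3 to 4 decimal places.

(6.8007, 4.7170, 4.2720)

L_1 = √((8.0000−4.0000)² + (8.0000−2.5000)²) = 6.8007
L_2 = √((8.0000−4.0000)² + (0.0000−2.5000)²) = 4.7170
L_3 = √((0.0000−4.0000)² + (4.0000−2.5000)²) = 4.2720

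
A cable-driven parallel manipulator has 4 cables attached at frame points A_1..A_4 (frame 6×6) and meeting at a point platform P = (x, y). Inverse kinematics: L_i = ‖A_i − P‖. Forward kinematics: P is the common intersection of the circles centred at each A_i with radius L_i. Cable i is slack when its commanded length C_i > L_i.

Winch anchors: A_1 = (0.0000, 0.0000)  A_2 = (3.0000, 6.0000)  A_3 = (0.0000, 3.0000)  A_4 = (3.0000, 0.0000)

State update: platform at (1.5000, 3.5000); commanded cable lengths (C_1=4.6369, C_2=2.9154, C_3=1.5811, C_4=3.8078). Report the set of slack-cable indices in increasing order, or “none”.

cable 1: L_1 = ‖A_1−P‖ = 3.8079;  C_1 = 4.6369 → slack
cable 2: L_2 = ‖A_2−P‖ = 2.9155;  C_2 = 2.9154 → taut
cable 3: L_3 = ‖A_3−P‖ = 1.5811;  C_3 = 1.5811 → taut
cable 4: L_4 = ‖A_4−P‖ = 3.8079;  C_4 = 3.8078 → taut

1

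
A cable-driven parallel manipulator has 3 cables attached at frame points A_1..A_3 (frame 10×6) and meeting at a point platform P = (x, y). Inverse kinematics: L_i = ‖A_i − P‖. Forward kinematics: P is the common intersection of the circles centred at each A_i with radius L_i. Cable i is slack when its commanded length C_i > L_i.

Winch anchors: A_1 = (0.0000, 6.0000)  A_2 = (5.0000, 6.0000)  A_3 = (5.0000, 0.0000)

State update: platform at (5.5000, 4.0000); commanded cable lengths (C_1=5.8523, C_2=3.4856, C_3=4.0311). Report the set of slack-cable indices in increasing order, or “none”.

cable 1: √((-5.5000)²+(2.0000)²)=5.8523, C_1=5.8523: taut
cable 2: √((-0.5000)²+(2.0000)²)=2.0616, C_2=3.4856: slack
cable 3: √((-0.5000)²+(-4.0000)²)=4.0311, C_3=4.0311: taut

2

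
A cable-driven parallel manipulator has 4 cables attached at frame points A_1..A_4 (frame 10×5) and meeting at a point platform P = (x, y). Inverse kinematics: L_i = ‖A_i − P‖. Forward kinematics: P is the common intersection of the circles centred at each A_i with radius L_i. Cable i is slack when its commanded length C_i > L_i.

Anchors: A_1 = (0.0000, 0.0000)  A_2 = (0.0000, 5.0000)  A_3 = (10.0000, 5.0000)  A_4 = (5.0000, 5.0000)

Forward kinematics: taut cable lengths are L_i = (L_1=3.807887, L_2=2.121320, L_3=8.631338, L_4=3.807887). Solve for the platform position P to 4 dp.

each cable: (A_i−P)·(A_i−P) = L_i²; let q_i = ‖A_i‖²−L_i²
q_1 = 0.0000+0.0000−14.5000 = -14.5000
row 1: 0.0000x − 10.0000y = -35.0000  (q_2=20.5000)
row 2: -20.0000x − 10.0000y = -65.0000  (q_3=50.5000)
row 3: -10.0000x − 10.0000y = -50.0000  (q_4=35.5000)
Cramer on rows 1–2 → x = 1.5000, y = 3.5000
check cable 4: ‖A_4−P‖² = 14.5000 ≈ L_4² = 14.5000 ✓

(1.5000, 3.5000)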